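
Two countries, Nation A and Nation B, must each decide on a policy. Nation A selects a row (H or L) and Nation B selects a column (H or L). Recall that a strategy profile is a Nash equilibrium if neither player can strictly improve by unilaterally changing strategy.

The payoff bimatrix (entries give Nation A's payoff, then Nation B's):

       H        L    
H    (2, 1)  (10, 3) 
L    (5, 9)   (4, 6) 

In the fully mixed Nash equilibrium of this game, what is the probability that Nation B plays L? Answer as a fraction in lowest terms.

1/3

Let q be the probability that Nation B plays H. In a completely mixed equilibrium, Nation A must be indifferent between H and L.
Nation A's expected payoff from H is 2q + 10(1−q); from L it is 5q + 4(1−q).
Setting these equal: −8q + 10 = q + 4, so q = 2/3.
Therefore Nation B plays L with probability 1 − 2/3 = 1/3.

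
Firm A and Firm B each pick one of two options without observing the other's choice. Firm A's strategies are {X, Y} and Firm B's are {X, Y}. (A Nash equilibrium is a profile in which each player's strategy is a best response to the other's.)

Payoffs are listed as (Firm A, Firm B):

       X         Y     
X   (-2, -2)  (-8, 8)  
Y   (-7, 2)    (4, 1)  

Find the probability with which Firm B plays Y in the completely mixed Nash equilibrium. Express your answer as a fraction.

Let q be the probability that Firm B plays X. In a completely mixed equilibrium, Firm A must be indifferent between X and Y.
Firm A's expected payoff from X is −2q − 8(1−q); from Y it is −7q + 4(1−q).
Setting these equal: 6q − 8 = −11q + 4, so q = 12/17.
Therefore Firm B plays Y with probability 1 − 12/17 = 5/17.

5/17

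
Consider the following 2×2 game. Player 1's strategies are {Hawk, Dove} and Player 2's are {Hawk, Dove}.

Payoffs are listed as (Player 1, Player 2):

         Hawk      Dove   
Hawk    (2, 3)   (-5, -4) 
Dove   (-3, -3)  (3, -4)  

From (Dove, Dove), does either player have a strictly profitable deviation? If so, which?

Player 2

Player 1 at (Dove, Dove) earns 3; deviating to Hawk yields -5 — not better.
Player 2 earns -4; deviating to Hawk yields -3 — a strict improvement.
Only Player 2 has a strictly profitable deviation.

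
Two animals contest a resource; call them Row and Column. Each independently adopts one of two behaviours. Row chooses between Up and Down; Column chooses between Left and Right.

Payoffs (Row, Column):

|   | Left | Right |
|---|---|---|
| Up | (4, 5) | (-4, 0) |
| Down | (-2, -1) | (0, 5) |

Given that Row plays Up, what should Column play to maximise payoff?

Left

Against Up, Column earns 5 from Left and 0 from Right.
So Left is the best response.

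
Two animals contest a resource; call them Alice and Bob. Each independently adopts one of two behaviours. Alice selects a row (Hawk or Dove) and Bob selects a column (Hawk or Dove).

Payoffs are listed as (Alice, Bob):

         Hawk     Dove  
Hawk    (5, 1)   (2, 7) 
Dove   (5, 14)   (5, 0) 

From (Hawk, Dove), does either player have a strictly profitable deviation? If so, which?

Alice

Alice at (Hawk, Dove) earns 2; deviating to Dove yields 5 — a strict improvement.
Bob earns 7; deviating to Hawk yields 1 — not better.
Only Alice has a strictly profitable deviation.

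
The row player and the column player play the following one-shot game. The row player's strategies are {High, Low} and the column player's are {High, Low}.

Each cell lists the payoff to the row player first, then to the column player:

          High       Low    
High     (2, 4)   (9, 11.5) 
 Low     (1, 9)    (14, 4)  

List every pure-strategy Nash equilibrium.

none

(High, High): the column player prefers Low (11.5 > 4) — not an equilibrium.
(High, Low): the row player prefers Low (14 > 9) — not an equilibrium.
(Low, High): the row player prefers High (2 > 1) — not an equilibrium.
(Low, Low): the column player prefers High (9 > 4) — not an equilibrium.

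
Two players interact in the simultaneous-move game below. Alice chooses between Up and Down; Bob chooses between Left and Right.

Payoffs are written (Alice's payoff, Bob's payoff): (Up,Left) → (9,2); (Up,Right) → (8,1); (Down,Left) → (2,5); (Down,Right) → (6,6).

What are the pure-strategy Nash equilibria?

(Up, Left)

(Up, Left): Alice gets 9 ≥ 2 from Down, and Bob gets 2 ≥ 1 from Right — Nash equilibrium.
(Up, Right): Bob prefers Left (2 > 1) — not an equilibrium.
(Down, Left): Alice prefers Up (9 > 2); Bob prefers Right (6 > 5) — not an equilibrium.
(Down, Right): Alice prefers Up (8 > 6) — not an equilibrium.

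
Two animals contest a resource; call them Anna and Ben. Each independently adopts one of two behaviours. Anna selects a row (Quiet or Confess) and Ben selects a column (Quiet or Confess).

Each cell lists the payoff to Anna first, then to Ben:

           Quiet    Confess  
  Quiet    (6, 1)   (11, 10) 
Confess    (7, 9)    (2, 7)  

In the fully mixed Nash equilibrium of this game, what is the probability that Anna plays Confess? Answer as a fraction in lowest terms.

Let p be the probability that Anna plays Quiet. In a completely mixed equilibrium, Ben must be indifferent between Quiet and Confess.
Ben's expected payoff from Quiet is p + 9(1−p); from Confess it is 10p + 7(1−p).
Setting these equal: −8p + 9 = 3p + 7, so p = 2/11.
Therefore Anna plays Confess with probability 1 − 2/11 = 9/11.

9/11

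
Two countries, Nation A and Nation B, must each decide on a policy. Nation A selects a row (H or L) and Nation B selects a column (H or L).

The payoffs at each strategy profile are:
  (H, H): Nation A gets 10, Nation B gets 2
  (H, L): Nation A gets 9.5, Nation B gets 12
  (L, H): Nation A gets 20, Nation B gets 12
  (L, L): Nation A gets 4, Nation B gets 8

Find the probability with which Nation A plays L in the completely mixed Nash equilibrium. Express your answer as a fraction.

Let r be the probability that Nation A plays H. In a completely mixed equilibrium, Nation B must be indifferent between H and L.
Nation B's expected payoff from H is 2r + 12(1−r); from L it is 12r + 8(1−r).
Setting these equal: −10r + 12 = 4r + 8, so r = 2/7.
Therefore Nation A plays L with probability 1 − 2/7 = 5/7.

5/7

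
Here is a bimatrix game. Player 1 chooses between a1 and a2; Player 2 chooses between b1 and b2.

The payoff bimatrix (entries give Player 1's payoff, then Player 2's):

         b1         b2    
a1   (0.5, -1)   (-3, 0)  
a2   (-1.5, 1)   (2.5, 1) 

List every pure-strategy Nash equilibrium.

(a1, b1): Player 2 prefers b2 (0 > -1) — not an equilibrium.
(a1, b2): Player 1 prefers a2 (2.5 > -3) — not an equilibrium.
(a2, b1): Player 1 prefers a1 (0.5 > -1.5) — not an equilibrium.
(a2, b2): Player 1 gets 2.5 ≥ -3 from a1, and Player 2 gets 1 ≥ 1 from b1 — Nash equilibrium.

(a2, b2)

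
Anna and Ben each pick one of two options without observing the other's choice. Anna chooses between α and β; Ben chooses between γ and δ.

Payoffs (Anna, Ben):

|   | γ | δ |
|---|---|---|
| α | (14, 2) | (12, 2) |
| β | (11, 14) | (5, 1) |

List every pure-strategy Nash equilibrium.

(α, γ) and (α, δ)

(α, γ): Anna gets 14 ≥ 11 from β, and Ben gets 2 ≥ 2 from δ — Nash equilibrium.
(α, δ): Anna gets 12 ≥ 5 from β, and Ben gets 2 ≥ 2 from γ — Nash equilibrium.
(β, γ): Anna prefers α (14 > 11) — not an equilibrium.
(β, δ): Anna prefers α (12 > 5); Ben prefers γ (14 > 1) — not an equilibrium.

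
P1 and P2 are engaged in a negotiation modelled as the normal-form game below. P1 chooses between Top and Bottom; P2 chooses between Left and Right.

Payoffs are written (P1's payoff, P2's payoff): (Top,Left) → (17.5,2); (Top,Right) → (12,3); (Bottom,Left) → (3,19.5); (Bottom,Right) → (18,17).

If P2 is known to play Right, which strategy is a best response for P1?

Bottom

Against Right, P1 earns 12 from Top and 18 from Bottom.
So Bottom is the best response.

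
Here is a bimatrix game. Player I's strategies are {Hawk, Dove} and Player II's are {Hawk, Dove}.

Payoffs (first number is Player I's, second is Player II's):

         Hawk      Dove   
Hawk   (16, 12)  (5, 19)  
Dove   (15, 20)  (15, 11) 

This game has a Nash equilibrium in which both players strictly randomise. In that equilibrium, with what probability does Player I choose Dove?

7/16

Let p be the probability that Player I plays Hawk. In a completely mixed equilibrium, Player II must be indifferent between Hawk and Dove.
Player II's expected payoff from Hawk is 12p + 20(1−p); from Dove it is 19p + 11(1−p).
Setting these equal: −8p + 20 = 8p + 11, so p = 9/16.
Therefore Player I plays Dove with probability 1 − 9/16 = 7/16.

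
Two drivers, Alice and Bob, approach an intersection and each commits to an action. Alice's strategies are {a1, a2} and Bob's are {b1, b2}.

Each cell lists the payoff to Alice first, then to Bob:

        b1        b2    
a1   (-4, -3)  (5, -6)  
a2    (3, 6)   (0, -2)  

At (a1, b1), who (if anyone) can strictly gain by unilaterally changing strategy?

Alice at (a1, b1) earns -4; deviating to a2 yields 3 — a strict improvement.
Bob earns -3; deviating to b2 yields -6 — not better.
Only Alice has a strictly profitable deviation.

Alice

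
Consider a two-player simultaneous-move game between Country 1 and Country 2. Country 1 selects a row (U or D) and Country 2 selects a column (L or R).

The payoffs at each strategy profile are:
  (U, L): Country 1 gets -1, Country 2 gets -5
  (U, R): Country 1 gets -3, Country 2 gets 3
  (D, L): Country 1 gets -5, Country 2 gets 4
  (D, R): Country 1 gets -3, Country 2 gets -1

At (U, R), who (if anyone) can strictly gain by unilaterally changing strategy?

Neither

Country 1 at (U, R) earns -3; deviating to D yields -3 — not better.
Country 2 earns 3; deviating to L yields -5 — not better.
Neither player can strictly improve; the profile is a Nash equilibrium.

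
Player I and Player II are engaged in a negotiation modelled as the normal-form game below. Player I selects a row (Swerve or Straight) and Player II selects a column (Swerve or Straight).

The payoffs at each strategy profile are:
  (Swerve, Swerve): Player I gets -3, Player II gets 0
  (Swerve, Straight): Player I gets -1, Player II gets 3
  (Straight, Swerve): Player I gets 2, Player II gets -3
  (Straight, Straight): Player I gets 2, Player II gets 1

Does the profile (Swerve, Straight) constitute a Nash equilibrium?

No

At (Swerve, Straight), Player I earns -1; switching to Straight would give 2, so Player I would deviate.
Player II earns 3; switching to Swerve would give 0, so Player II has no profitable deviation.
Since at least one player can profitably deviate, this is not a Nash equilibrium.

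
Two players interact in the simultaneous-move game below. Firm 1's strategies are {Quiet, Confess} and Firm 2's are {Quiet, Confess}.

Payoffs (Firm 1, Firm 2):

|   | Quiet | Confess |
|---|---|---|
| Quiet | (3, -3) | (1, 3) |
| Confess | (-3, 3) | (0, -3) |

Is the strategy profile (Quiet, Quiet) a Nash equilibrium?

At (Quiet, Quiet), Firm 1 earns 3; switching to Confess would give -3, so Firm 1 has no profitable deviation.
Firm 2 earns -3; switching to Confess would give 3, so Firm 2 would deviate.
Since at least one player can profitably deviate, this is not a Nash equilibrium.

No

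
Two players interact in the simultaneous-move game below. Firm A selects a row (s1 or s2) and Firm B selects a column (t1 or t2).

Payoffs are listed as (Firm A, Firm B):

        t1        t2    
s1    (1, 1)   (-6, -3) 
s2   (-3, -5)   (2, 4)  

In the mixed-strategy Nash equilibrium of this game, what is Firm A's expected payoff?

First find y, the probability Firm B plays t1, from Firm A's indifference between s1 and s2: y − 6(1−y) = −3y + 2(1−y), giving y = 2/3.
Since Firm A is indifferent in equilibrium, Firm A's expected payoff equals the payoff from either row against (2/3, 1/3). Using s1: (2/3) − 6(1/3) = -4/3.

-4/3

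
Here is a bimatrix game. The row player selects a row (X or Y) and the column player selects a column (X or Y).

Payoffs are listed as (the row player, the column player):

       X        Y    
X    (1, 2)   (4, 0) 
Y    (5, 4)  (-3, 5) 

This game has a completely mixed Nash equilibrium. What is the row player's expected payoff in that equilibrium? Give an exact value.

First find y, the probability the column player plays X, from the row player's indifference between X and Y: y + 4(1−y) = 5y − 3(1−y), giving y = 7/11.
Since the row player is indifferent in equilibrium, the row player's expected payoff equals the payoff from either row against (7/11, 4/11). Using X: (7/11) + 4(4/11) = 23/11.

23/11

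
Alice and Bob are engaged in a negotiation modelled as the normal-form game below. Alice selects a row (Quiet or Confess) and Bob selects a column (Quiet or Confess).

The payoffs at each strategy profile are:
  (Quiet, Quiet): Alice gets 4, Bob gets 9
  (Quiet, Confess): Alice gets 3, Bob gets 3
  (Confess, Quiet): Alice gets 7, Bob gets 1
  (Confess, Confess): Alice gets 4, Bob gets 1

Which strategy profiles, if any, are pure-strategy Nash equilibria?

(Confess, Quiet) and (Confess, Confess)

(Quiet, Quiet): Alice prefers Confess (7 > 4) — not an equilibrium.
(Quiet, Confess): Alice prefers Confess (4 > 3); Bob prefers Quiet (9 > 3) — not an equilibrium.
(Confess, Quiet): Alice gets 7 ≥ 4 from Quiet, and Bob gets 1 ≥ 1 from Confess — Nash equilibrium.
(Confess, Confess): Alice gets 4 ≥ 3 from Quiet, and Bob gets 1 ≥ 1 from Quiet — Nash equilibrium.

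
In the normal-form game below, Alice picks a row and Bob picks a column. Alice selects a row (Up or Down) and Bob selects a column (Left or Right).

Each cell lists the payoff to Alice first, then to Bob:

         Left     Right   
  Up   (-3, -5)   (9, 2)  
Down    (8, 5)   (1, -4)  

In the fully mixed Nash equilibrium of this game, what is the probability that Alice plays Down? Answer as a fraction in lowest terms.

Let x be the probability that Alice plays Up. In a completely mixed equilibrium, Bob must be indifferent between Left and Right.
Bob's expected payoff from Left is −5x + 5(1−x); from Right it is 2x − 4(1−x).
Setting these equal: −10x + 5 = 6x − 4, so x = 9/16.
Therefore Alice plays Down with probability 1 − 9/16 = 7/16.

7/16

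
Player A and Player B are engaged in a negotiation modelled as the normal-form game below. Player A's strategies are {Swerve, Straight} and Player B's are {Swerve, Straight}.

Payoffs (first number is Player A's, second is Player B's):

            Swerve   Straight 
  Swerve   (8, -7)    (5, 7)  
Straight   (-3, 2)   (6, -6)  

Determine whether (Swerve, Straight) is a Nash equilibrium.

At (Swerve, Straight), Player A earns 5; switching to Straight would give 6, so Player A would deviate.
Player B earns 7; switching to Swerve would give -7, so Player B has no profitable deviation.
Since at least one player can profitably deviate, this is not a Nash equilibrium.

No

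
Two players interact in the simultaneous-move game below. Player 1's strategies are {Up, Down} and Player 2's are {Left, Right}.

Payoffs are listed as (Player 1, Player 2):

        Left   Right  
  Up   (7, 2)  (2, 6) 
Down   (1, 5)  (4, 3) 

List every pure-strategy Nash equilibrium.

(Up, Left): Player 2 prefers Right (6 > 2) — not an equilibrium.
(Up, Right): Player 1 prefers Down (4 > 2) — not an equilibrium.
(Down, Left): Player 1 prefers Up (7 > 1) — not an equilibrium.
(Down, Right): Player 2 prefers Left (5 > 3) — not an equilibrium.

none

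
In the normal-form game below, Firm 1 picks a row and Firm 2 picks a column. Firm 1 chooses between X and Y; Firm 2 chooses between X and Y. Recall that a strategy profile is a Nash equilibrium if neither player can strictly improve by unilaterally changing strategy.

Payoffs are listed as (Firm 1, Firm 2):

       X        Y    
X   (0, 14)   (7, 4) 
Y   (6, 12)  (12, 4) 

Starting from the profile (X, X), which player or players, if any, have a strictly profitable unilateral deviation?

Firm 1 at (X, X) earns 0; deviating to Y yields 6 — a strict improvement.
Firm 2 earns 14; deviating to Y yields 4 — not better.
Only Firm 1 has a strictly profitable deviation.

Firm 1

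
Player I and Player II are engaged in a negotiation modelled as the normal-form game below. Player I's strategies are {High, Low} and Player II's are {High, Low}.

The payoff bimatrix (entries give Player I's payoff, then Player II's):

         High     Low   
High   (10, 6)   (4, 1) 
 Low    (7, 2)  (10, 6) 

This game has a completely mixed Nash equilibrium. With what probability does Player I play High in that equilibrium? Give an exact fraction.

Let p be the probability that Player I plays High. In a completely mixed equilibrium, Player II must be indifferent between High and Low.
Player II's expected payoff from High is 6p + 2(1−p); from Low it is p + 6(1−p).
Setting these equal: 4p + 2 = −5p + 6, so p = 4/9.

4/9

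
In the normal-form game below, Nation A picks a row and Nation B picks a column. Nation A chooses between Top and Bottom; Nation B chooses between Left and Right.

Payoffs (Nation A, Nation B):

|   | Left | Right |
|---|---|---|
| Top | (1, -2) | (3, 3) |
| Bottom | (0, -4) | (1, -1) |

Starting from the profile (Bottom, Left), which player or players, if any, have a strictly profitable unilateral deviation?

Nation A at (Bottom, Left) earns 0; deviating to Top yields 1 — a strict improvement.
Nation B earns -4; deviating to Right yields -1 — a strict improvement.
Both Nation A and Nation B have strictly profitable deviations.

Both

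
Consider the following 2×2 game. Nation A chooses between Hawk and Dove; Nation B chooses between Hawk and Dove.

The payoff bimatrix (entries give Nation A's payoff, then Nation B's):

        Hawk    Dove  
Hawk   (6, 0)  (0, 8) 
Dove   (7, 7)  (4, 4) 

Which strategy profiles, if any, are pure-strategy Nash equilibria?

(Hawk, Hawk): Nation A prefers Dove (7 > 6); Nation B prefers Dove (8 > 0) — not an equilibrium.
(Hawk, Dove): Nation A prefers Dove (4 > 0) — not an equilibrium.
(Dove, Hawk): Nation A gets 7 ≥ 6 from Hawk, and Nation B gets 7 ≥ 4 from Dove — Nash equilibrium.
(Dove, Dove): Nation B prefers Hawk (7 > 4) — not an equilibrium.

(Dove, Hawk)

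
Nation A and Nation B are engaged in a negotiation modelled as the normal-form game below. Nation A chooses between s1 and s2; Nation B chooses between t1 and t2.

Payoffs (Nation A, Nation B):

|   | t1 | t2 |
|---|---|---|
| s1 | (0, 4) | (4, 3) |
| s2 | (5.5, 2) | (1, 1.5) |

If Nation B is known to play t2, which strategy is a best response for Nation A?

s1

Against t2, Nation A earns 4 from s1 and 1 from s2.
So s1 is the best response.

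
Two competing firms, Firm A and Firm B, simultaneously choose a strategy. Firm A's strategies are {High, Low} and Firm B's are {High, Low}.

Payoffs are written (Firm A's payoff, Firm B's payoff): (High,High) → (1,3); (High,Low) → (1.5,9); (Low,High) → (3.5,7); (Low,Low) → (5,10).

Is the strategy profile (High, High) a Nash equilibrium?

No

At (High, High), Firm A earns 1; switching to Low would give 3.5, so Firm A would deviate.
Firm B earns 3; switching to Low would give 9, so Firm B would deviate.
Since at least one player can profitably deviate, this is not a Nash equilibrium.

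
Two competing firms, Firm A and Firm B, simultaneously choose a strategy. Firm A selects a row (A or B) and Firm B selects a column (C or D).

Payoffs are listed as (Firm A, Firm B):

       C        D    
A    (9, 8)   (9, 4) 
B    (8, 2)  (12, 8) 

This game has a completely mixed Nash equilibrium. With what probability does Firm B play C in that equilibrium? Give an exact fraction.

3/4

Let y be the probability that Firm B plays C. In a completely mixed equilibrium, Firm A must be indifferent between A and B.
Firm A's expected payoff from A is 9y + 9(1−y); from B it is 8y + 12(1−y).
Setting these equal: 9 = −4y + 12, so y = 3/4.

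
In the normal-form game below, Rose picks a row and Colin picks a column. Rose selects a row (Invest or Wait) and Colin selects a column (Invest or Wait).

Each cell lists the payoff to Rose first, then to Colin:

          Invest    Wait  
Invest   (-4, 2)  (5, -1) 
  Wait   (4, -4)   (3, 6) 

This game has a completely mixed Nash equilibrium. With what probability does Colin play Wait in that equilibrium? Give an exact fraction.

4/5

Let q be the probability that Colin plays Invest. In a completely mixed equilibrium, Rose must be indifferent between Invest and Wait.
Rose's expected payoff from Invest is −4q + 5(1−q); from Wait it is 4q + 3(1−q).
Setting these equal: −9q + 5 = q + 3, so q = 1/5.
Therefore Colin plays Wait with probability 1 − 1/5 = 4/5.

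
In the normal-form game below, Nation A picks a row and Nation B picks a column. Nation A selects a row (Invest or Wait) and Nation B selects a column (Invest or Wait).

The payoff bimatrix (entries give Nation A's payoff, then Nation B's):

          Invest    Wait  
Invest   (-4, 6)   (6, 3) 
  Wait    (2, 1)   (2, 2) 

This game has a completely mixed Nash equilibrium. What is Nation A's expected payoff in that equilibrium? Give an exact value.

First find q, the probability Nation B plays Invest, from Nation A's indifference between Invest and Wait: −4q + 6(1−q) = 2q + 2(1−q), giving q = 2/5.
Since Nation A is indifferent in equilibrium, Nation A's expected payoff equals the payoff from either row against (2/5, 3/5). Using Invest: −4(2/5) + 6(3/5) = 2.

2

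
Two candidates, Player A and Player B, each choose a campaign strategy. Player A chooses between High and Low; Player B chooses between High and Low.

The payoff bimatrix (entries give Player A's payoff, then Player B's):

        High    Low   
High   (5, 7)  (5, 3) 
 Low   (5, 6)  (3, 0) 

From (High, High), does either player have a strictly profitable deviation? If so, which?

Player A at (High, High) earns 5; deviating to Low yields 5 — not better.
Player B earns 7; deviating to Low yields 3 — not better.
Neither player can strictly improve; the profile is a Nash equilibrium.

Neither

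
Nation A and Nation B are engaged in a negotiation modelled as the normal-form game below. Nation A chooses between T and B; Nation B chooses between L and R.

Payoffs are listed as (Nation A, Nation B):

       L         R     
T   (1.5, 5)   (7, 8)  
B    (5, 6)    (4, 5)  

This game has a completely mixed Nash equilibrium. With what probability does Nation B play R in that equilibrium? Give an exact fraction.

Let c be the probability that Nation B plays L. In a completely mixed equilibrium, Nation A must be indifferent between T and B.
Nation A's expected payoff from T is 1.5c + 7(1−c); from B it is 5c + 4(1−c).
Setting these equal: −5.5c + 7 = c + 4, so c = 6/13.
Therefore Nation B plays R with probability 1 − 6/13 = 7/13.

7/13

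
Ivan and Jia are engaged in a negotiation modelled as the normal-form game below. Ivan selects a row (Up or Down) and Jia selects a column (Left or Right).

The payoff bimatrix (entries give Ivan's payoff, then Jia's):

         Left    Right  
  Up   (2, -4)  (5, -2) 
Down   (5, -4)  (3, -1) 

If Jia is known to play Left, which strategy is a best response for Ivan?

Down

Against Left, Ivan earns 2 from Up and 5 from Down.
So Down is the best response.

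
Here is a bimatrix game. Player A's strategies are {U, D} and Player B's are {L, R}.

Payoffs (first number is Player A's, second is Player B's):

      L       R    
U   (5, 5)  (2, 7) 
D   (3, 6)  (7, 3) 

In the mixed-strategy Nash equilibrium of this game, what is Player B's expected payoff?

First find p, the probability Player A plays U, from Player B's indifference between L and R: 5p + 6(1−p) = 7p + 3(1−p), giving p = 3/5.
Since Player B is indifferent in equilibrium, Player B's expected payoff equals the payoff from either column against (3/5, 2/5). Using L: 5(3/5) + 6(2/5) = 27/5.

27/5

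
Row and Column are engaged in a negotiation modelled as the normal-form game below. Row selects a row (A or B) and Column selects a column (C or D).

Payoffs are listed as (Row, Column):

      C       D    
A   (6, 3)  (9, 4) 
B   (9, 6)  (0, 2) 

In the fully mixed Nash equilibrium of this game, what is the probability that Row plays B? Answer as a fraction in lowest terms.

1/5

Let p be the probability that Row plays A. In a completely mixed equilibrium, Column must be indifferent between C and D.
Column's expected payoff from C is 3p + 6(1−p); from D it is 4p + 2(1−p).
Setting these equal: −3p + 6 = 2p + 2, so p = 4/5.
Therefore Row plays B with probability 1 − 4/5 = 1/5.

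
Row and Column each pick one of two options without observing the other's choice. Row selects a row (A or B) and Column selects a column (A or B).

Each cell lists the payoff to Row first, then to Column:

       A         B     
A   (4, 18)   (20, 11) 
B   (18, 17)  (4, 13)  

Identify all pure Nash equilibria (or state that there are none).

(B, A)

(A, A): Row prefers B (18 > 4) — not an equilibrium.
(A, B): Column prefers A (18 > 11) — not an equilibrium.
(B, A): Row gets 18 ≥ 4 from A, and Column gets 17 ≥ 13 from B — Nash equilibrium.
(B, B): Row prefers A (20 > 4); Column prefers A (17 > 13) — not an equilibrium.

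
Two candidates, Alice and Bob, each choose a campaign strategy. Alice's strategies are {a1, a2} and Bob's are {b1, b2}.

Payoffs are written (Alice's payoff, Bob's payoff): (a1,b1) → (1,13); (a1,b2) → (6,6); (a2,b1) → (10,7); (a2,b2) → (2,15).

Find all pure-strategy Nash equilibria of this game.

none

(a1, b1): Alice prefers a2 (10 > 1) — not an equilibrium.
(a1, b2): Bob prefers b1 (13 > 6) — not an equilibrium.
(a2, b1): Bob prefers b2 (15 > 7) — not an equilibrium.
(a2, b2): Alice prefers a1 (6 > 2) — not an equilibrium.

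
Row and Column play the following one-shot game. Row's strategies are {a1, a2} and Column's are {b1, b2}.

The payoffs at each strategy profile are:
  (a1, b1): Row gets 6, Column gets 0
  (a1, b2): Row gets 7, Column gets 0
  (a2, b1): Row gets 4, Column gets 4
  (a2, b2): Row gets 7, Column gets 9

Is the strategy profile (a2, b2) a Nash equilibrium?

Yes

At (a2, b2), Row earns 7; switching to a1 would give 7, so Row has no profitable deviation.
Column earns 9; switching to b1 would give 4, so Column has no profitable deviation.
Neither player can gain by a unilateral deviation, so this profile is a Nash equilibrium.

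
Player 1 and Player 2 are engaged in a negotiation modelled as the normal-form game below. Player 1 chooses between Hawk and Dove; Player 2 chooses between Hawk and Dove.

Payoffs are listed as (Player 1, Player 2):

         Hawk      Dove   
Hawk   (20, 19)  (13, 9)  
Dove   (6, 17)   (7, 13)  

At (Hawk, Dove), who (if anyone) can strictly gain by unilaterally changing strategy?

Player 2

Player 1 at (Hawk, Dove) earns 13; deviating to Dove yields 7 — not better.
Player 2 earns 9; deviating to Hawk yields 19 — a strict improvement.
Only Player 2 has a strictly profitable deviation.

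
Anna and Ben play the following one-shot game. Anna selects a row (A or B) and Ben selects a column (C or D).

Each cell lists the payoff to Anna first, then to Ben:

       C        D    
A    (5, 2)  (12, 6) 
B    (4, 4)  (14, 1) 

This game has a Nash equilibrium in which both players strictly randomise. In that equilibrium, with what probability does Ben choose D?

1/3

Let y be the probability that Ben plays C. In a completely mixed equilibrium, Anna must be indifferent between A and B.
Anna's expected payoff from A is 5y + 12(1−y); from B it is 4y + 14(1−y).
Setting these equal: −7y + 12 = −10y + 14, so y = 2/3.
Therefore Ben plays D with probability 1 − 2/3 = 1/3.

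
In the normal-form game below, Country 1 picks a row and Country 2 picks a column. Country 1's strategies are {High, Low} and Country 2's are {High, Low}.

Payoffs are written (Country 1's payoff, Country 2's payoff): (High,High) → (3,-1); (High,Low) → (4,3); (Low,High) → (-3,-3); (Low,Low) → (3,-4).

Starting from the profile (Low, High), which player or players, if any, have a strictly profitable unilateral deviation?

Country 1

Country 1 at (Low, High) earns -3; deviating to High yields 3 — a strict improvement.
Country 2 earns -3; deviating to Low yields -4 — not better.
Only Country 1 has a strictly profitable deviation.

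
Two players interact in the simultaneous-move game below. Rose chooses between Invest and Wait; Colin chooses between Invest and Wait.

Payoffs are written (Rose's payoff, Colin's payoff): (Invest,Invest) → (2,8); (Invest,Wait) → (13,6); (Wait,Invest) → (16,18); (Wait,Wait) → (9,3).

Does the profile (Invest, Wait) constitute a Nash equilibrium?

No

At (Invest, Wait), Rose earns 13; switching to Wait would give 9, so Rose has no profitable deviation.
Colin earns 6; switching to Invest would give 8, so Colin would deviate.
Since at least one player can profitably deviate, this is not a Nash equilibrium.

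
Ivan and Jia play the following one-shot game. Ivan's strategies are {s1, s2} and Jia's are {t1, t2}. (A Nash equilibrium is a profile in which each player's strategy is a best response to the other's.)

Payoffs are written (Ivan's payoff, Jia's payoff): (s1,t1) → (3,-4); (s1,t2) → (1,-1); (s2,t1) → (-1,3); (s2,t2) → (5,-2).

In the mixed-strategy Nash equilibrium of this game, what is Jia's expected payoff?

-11/8

First find p, the probability Ivan plays s1, from Jia's indifference between t1 and t2: −4p + 3(1−p) = −p − 2(1−p), giving p = 5/8.
Since Jia is indifferent in equilibrium, Jia's expected payoff equals the payoff from either column against (5/8, 3/8). Using t1: −4(5/8) + 3(3/8) = -11/8.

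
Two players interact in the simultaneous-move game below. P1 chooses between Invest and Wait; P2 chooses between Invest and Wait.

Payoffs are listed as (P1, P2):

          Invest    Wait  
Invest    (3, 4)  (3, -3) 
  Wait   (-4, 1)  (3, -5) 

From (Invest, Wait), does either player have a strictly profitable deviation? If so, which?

P2

P1 at (Invest, Wait) earns 3; deviating to Wait yields 3 — not better.
P2 earns -3; deviating to Invest yields 4 — a strict improvement.
Only P2 has a strictly profitable deviation.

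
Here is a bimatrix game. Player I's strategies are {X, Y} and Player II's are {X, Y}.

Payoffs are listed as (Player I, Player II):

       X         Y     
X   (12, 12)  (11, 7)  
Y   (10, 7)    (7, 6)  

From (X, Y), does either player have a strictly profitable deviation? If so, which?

Player I at (X, Y) earns 11; deviating to Y yields 7 — not better.
Player II earns 7; deviating to X yields 12 — a strict improvement.
Only Player II has a strictly profitable deviation.

Player II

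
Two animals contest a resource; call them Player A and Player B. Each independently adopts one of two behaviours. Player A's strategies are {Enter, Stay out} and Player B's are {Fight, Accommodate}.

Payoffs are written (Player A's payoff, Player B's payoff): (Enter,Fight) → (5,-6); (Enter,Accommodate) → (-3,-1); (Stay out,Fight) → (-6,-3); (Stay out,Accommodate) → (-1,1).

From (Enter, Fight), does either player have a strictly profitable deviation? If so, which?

Player B

Player A at (Enter, Fight) earns 5; deviating to Stay out yields -6 — not better.
Player B earns -6; deviating to Accommodate yields -1 — a strict improvement.
Only Player B has a strictly profitable deviation.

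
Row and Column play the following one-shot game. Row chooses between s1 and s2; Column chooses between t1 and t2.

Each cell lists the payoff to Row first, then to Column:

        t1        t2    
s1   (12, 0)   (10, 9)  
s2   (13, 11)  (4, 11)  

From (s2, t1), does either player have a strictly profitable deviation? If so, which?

Neither

Row at (s2, t1) earns 13; deviating to s1 yields 12 — not better.
Column earns 11; deviating to t2 yields 11 — not better.
Neither player can strictly improve; the profile is a Nash equilibrium.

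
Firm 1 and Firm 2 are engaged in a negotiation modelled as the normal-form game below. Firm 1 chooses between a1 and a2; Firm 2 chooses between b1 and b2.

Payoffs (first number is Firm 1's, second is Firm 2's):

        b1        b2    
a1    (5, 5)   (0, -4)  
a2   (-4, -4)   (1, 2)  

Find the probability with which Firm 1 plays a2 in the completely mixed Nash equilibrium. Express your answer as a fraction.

3/5

Let r be the probability that Firm 1 plays a1. In a completely mixed equilibrium, Firm 2 must be indifferent between b1 and b2.
Firm 2's expected payoff from b1 is 5r − 4(1−r); from b2 it is −4r + 2(1−r).
Setting these equal: 9r − 4 = −6r + 2, so r = 2/5.
Therefore Firm 1 plays a2 with probability 1 − 2/5 = 3/5.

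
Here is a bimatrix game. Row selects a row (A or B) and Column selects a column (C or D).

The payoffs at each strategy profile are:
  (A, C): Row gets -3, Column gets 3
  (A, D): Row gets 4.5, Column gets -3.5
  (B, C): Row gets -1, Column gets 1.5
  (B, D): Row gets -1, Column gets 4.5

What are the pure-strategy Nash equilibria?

(A, C): Row prefers B (-1 > -3) — not an equilibrium.
(A, D): Column prefers C (3 > -3.5) — not an equilibrium.
(B, C): Column prefers D (4.5 > 1.5) — not an equilibrium.
(B, D): Row prefers A (4.5 > -1) — not an equilibrium.

none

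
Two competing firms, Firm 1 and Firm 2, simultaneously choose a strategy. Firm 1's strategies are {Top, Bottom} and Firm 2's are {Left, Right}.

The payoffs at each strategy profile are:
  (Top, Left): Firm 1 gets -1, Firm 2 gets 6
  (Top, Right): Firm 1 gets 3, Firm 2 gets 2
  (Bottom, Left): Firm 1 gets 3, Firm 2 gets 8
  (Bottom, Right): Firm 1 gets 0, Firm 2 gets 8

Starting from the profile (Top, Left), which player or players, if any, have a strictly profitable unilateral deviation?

Firm 1

Firm 1 at (Top, Left) earns -1; deviating to Bottom yields 3 — a strict improvement.
Firm 2 earns 6; deviating to Right yields 2 — not better.
Only Firm 1 has a strictly profitable deviation.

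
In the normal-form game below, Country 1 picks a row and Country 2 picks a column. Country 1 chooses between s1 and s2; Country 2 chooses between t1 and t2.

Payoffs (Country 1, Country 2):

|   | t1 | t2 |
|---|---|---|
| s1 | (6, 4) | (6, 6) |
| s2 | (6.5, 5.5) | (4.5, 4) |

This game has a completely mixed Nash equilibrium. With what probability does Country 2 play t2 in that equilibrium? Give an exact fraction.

1/4

Let c be the probability that Country 2 plays t1. In a completely mixed equilibrium, Country 1 must be indifferent between s1 and s2.
Country 1's expected payoff from s1 is 6c + 6(1−c); from s2 it is 6.5c + 4.5(1−c).
Setting these equal: 6 = 2c + 4.5, so c = 3/4.
Therefore Country 2 plays t2 with probability 1 − 3/4 = 1/4.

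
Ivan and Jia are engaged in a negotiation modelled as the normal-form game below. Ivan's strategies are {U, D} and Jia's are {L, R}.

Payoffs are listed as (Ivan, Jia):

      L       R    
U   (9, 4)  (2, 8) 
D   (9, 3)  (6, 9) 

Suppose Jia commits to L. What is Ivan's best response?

Against L, Ivan earns 9 from U and 9 from D.
So either strategy is a best response.

either — both U and D are best responses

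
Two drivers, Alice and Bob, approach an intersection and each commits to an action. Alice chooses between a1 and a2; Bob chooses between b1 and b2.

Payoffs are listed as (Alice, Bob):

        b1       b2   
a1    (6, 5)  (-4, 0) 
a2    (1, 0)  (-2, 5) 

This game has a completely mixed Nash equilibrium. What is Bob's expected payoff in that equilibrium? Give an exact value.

First find p, the probability Alice plays a1, from Bob's indifference between b1 and b2: 5p = 5(1−p), giving p = 1/2.
Since Bob is indifferent in equilibrium, Bob's expected payoff equals the payoff from either column against (1/2, 1/2). Using b1: 5(1/2) = 5/2.

5/2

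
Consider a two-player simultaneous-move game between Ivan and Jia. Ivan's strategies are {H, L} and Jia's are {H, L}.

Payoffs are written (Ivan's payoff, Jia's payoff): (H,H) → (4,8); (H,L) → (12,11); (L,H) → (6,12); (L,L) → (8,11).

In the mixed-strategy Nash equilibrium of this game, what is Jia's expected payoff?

First find x, the probability Ivan plays H, from Jia's indifference between H and L: 8x + 12(1−x) = 11x + 11(1−x), giving x = 1/4.
Since Jia is indifferent in equilibrium, Jia's expected payoff equals the payoff from either column against (1/4, 3/4). Using H: 8(1/4) + 12(3/4) = 11.

11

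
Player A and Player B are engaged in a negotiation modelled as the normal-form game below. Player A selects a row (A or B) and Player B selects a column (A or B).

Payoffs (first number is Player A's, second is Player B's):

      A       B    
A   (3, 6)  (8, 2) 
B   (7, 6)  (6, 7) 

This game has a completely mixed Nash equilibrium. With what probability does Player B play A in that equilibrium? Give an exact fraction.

1/3

Let y be the probability that Player B plays A. In a completely mixed equilibrium, Player A must be indifferent between A and B.
Player A's expected payoff from A is 3y + 8(1−y); from B it is 7y + 6(1−y).
Setting these equal: −5y + 8 = y + 6, so y = 1/3.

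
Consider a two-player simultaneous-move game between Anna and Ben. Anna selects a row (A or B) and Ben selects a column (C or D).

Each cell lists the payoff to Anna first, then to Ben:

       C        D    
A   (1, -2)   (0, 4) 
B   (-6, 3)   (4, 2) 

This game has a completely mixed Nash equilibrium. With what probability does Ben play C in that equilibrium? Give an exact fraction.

4/11

Let q be the probability that Ben plays C. In a completely mixed equilibrium, Anna must be indifferent between A and B.
Anna's expected payoff from A is q; from B it is −6q + 4(1−q).
Setting these equal: q = −10q + 4, so q = 4/11.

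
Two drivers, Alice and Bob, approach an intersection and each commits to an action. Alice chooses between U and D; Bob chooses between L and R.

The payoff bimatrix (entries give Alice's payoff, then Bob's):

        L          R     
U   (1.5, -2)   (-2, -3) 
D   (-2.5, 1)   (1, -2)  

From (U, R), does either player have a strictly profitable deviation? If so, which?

Both

Alice at (U, R) earns -2; deviating to D yields 1 — a strict improvement.
Bob earns -3; deviating to L yields -2 — a strict improvement.
Both Alice and Bob have strictly profitable deviations.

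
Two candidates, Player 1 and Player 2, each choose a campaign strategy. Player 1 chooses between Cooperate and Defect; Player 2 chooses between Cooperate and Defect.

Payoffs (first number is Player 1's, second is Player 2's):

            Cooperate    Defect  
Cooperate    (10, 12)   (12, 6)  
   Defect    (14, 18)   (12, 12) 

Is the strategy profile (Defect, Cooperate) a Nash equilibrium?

At (Defect, Cooperate), Player 1 earns 14; switching to Cooperate would give 10, so Player 1 has no profitable deviation.
Player 2 earns 18; switching to Defect would give 12, so Player 2 has no profitable deviation.
Neither player can gain by a unilateral deviation, so this profile is a Nash equilibrium.

Yes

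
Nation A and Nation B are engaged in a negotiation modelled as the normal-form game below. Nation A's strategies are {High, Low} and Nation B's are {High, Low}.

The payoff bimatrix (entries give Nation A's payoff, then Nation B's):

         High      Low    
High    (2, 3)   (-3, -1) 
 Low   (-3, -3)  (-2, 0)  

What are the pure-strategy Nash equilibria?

(High, High): Nation A gets 2 ≥ -3 from Low, and Nation B gets 3 ≥ -1 from Low — Nash equilibrium.
(High, Low): Nation A prefers Low (-2 > -3); Nation B prefers High (3 > -1) — not an equilibrium.
(Low, High): Nation A prefers High (2 > -3); Nation B prefers Low (0 > -3) — not an equilibrium.
(Low, Low): Nation A gets -2 ≥ -3 from High, and Nation B gets 0 ≥ -3 from High — Nash equilibrium.

(High, High) and (Low, Low)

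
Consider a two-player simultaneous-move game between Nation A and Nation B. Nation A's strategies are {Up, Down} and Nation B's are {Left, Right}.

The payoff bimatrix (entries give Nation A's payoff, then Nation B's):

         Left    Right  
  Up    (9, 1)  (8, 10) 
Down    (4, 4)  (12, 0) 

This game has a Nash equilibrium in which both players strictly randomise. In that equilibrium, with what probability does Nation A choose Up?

Let x be the probability that Nation A plays Up. In a completely mixed equilibrium, Nation B must be indifferent between Left and Right.
Nation B's expected payoff from Left is x + 4(1−x); from Right it is 10x.
Setting these equal: −3x + 4 = 10x, so x = 4/13.

4/13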